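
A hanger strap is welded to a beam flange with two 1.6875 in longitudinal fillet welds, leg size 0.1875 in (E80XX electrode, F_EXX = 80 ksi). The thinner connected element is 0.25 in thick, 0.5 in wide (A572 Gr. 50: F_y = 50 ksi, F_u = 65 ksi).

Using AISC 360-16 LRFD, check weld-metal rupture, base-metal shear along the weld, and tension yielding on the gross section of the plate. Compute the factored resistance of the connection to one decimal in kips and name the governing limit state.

Weld metal: throat = 0.707×0.1875 = 0.13256 in, L = 2×1.6875 = 3.375 in. φR_n = 0.75 × 0.6 × 80 × 0.13256 × 3.375 = 16.1 kips.
Base metal shear (0.25 in plate): yield φR_n = 1.0×0.6×50×0.25×3.375 = 25.3 kips; rupture φR_n = 0.75×0.6×65×0.25×3.375 = 24.7 kips; take 24.7 kips (rupture).
Tension yield (gross): A_g = 0.5×0.25 = 0.125 in². φR_n = 0.90 × 50 × 0.125 = 5.6 kips.
Governing: min(16.1, 24.7, 5.6) = 5.6 kips → gross-section yield.

5.6 kips (gross-section yield governs)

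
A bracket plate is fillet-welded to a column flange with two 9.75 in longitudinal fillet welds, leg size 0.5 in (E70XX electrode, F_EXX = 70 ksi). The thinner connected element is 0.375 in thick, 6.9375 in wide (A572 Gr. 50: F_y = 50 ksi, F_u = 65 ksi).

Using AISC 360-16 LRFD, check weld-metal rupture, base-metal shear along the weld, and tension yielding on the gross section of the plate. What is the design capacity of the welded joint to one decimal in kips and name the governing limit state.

Weld metal: throat = 0.707×0.5 = 0.3535 in, L = 2×9.75 = 19.5 in. φR_n = 0.75 × 0.6 × 70 × 0.3535 × 19.5 = 217.1 kips.
Base metal shear (0.375 in plate): yield φR_n = 1.0×0.6×50×0.375×19.5 = 219.4 kips; rupture φR_n = 0.75×0.6×65×0.375×19.5 = 213.9 kips; take 213.9 kips (rupture).
Tension yield (gross): A_g = 6.9375×0.375 = 2.6016 in². φR_n = 0.90 × 50 × 2.6016 = 117.1 kips.
Governing: min(217.1, 213.9, 117.1) = 117.1 kips → gross-section yield.

117.1 kips (gross-section yield governs)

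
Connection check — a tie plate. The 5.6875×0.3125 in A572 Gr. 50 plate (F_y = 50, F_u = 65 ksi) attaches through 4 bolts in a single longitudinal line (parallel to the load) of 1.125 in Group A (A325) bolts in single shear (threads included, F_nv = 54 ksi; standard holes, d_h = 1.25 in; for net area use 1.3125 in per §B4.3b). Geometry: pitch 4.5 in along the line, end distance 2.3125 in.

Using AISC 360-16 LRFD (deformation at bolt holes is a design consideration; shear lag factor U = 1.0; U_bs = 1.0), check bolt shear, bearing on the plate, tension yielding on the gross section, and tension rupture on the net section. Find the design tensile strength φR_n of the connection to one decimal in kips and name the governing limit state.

66.7 kips (net-section rupture governs)

Bolt shear: A_b = π(1.125)²/4 = 0.99402 in². φR_n = 0.75 × 54 × 0.99402 × 4 × 1 = 161.0 kips.
Bearing (0.3125 in plate, F_u = 65 ksi): end bolts L_c = 2.3125 − 1.25/2 = 1.6875, R_n = min(1.2×1.6875×0.3125×65, 2.4×1.125×0.3125×65) = 41.133 kips/bolt; interior L_c = 4.5 − 1.25 = 3.25, R_n = 54.844 kips/bolt. φR_n = 0.75 × (1×41.133 + 3×54.844) = 154.2 kips.
Tension yield (gross): A_g = 5.6875×0.3125 = 1.7773 in². φR_n = 0.90 × 50 × 1.7773 = 80.0 kips.
Tension rupture (net): A_n = (5.6875 − 1×1.3125)×0.3125 = 1.3672 in² (U = 1.0, A_e = A_n). φR_n = 0.75 × 65 × 1.3672 = 66.7 kips.
Governing: min(161.0, 154.2, 80.0, 66.7) = 66.7 kips → net-section rupture.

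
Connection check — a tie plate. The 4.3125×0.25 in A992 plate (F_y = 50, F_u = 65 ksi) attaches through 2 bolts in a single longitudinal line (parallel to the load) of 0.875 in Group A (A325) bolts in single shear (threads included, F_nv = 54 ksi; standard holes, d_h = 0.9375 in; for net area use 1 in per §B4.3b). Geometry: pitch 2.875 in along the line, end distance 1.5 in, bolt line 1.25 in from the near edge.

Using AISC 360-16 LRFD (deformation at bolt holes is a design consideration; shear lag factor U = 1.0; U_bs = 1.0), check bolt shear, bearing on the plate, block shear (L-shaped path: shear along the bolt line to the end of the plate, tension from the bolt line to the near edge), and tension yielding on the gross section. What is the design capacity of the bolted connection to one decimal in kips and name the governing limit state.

30.2 kips (block shear governs)

Bolt shear: A_b = π(0.875)²/4 = 0.60132 in². φR_n = 0.75 × 54 × 0.60132 × 2 × 1 = 48.7 kips.
Bearing (0.25 in plate, F_u = 65 ksi): end bolts L_c = 1.5 − 0.9375/2 = 1.03125, R_n = min(1.2×1.03125×0.25×65, 2.4×0.875×0.25×65) = 20.109 kips/bolt; interior L_c = 2.875 − 0.9375 = 1.9375, R_n = 34.125 kips/bolt. φR_n = 0.75 × (1×20.109 + 1×34.125) = 40.7 kips.
Block shear: shear path 1×[1.5+1×2.875] = 1×4.375 in, A_gv = 1.0938, A_nv = 1×(4.375 − 1.5×1)×0.25 = 0.71875 in²; tension to near edge: (1.25 − 0.5×1)×0.25 = 0.1875 in². R_n = min(0.6×65×0.71875, 0.6×50×1.0938) + 1.0×65×0.1875 = min(28.031, 32.814) + 12.188 = 40.219 kips. φR_n = 0.75 × 40.219 = 30.2 kips.
Tension yield (gross): A_g = 4.3125×0.25 = 1.0781 in². φR_n = 0.90 × 50 × 1.0781 = 48.5 kips.
Governing: min(48.7, 40.7, 30.2, 48.5) = 30.2 kips → block shear.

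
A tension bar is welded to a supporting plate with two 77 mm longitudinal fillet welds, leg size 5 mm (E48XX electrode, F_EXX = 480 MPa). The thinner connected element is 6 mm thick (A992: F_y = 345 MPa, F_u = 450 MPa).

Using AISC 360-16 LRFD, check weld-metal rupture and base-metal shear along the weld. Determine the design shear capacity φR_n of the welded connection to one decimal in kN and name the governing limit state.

117.6 kN (weld metal governs)

Weld metal: throat = 0.707×5 = 3.535 mm, L = 2×77 = 154 mm. φR_n = 0.75 × 0.6 × 480 × 3.535 × 154 = 117.6 kN.
Base metal shear (6 mm plate): yield φR_n = 1.0×0.6×345×6×154 = 191.3 kN; rupture φR_n = 0.75×0.6×450×6×154 = 187.1 kN; take 187.1 kN (rupture).
Governing: min(117.6, 187.1) = 117.6 kN → weld metal.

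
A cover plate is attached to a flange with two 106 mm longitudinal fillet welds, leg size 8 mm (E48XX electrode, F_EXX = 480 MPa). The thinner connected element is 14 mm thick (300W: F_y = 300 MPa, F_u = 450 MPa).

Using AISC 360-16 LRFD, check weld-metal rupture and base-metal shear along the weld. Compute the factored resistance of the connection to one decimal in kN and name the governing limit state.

Weld metal: throat = 0.707×8 = 5.656 mm, L = 2×106 = 212 mm. φR_n = 0.75 × 0.6 × 480 × 5.656 × 212 = 259.0 kN.
Base metal shear (14 mm plate): yield φR_n = 1.0×0.6×300×14×212 = 534.2 kN; rupture φR_n = 0.75×0.6×450×14×212 = 601.0 kN; take 534.2 kN (yield).
Governing: min(259.0, 534.2) = 259.0 kN → weld metal.

259.0 kN (weld metal governs)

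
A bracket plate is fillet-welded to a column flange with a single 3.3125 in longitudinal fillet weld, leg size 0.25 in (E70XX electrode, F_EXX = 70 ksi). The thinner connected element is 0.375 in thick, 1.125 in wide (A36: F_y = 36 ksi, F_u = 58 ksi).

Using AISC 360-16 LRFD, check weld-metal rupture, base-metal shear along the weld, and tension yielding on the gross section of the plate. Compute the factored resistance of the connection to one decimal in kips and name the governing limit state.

Weld metal: throat = 0.707×0.25 = 0.17675 in, L = 3.3125 in. φR_n = 0.75 × 0.6 × 70 × 0.17675 × 3.3125 = 18.4 kips.
Base metal shear (0.375 in plate): yield φR_n = 1.0×0.6×36×0.375×3.3125 = 26.8 kips; rupture φR_n = 0.75×0.6×58×0.375×3.3125 = 32.4 kips; take 26.8 kips (yield).
Tension yield (gross): A_g = 1.125×0.375 = 0.42188 in². φR_n = 0.90 × 36 × 0.42188 = 13.7 kips.
Governing: min(18.4, 26.8, 13.7) = 13.7 kips → gross-section yield.

13.7 kips (gross-section yield governs)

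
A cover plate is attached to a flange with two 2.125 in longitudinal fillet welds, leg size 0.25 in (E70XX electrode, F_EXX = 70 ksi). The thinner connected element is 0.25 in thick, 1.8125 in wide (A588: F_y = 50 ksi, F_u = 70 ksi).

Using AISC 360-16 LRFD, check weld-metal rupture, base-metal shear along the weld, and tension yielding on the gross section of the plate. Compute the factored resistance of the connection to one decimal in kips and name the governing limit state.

20.4 kips (gross-section yield governs)

Weld metal: throat = 0.707×0.25 = 0.17675 in, L = 2×2.125 = 4.25 in. φR_n = 0.75 × 0.6 × 70 × 0.17675 × 4.25 = 23.7 kips.
Base metal shear (0.25 in plate): yield φR_n = 1.0×0.6×50×0.25×4.25 = 31.9 kips; rupture φR_n = 0.75×0.6×70×0.25×4.25 = 33.5 kips; take 31.9 kips (yield).
Tension yield (gross): A_g = 1.8125×0.25 = 0.45313 in². φR_n = 0.90 × 50 × 0.45313 = 20.4 kips.
Governing: min(23.7, 31.9, 20.4) = 20.4 kips → gross-section yield.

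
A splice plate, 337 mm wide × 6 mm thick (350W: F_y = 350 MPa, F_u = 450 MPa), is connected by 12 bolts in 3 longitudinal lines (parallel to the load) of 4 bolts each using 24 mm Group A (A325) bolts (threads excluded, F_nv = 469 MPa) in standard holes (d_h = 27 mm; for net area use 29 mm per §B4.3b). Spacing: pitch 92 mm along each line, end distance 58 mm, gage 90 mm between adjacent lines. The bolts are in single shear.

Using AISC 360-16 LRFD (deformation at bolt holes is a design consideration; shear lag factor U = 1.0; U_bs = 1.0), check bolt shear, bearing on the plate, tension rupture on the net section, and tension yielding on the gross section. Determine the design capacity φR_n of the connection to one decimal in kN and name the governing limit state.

506.3 kN (net-section rupture governs)

Bolt shear: A_b = π(24)²/4 = 452.39 mm². φR_n = 0.75 × 469 × 452.39 × 12 × 1 = 1909.5 kN.
Bearing (6 mm plate, F_u = 450 MPa): end bolts L_c = 58 − 27/2 = 44.5, R_n = min(1.2×44.5×6×450, 2.4×24×6×450) = 144.18 kN/bolt; interior L_c = 92 − 27 = 65, R_n = 155.52 kN/bolt. φR_n = 0.75 × (3×144.18 + 9×155.52) = 1374.2 kN.
Tension rupture (net): A_n = (337 − 3×29)×6 = 1500 mm² (U = 1.0, A_e = A_n). φR_n = 0.75 × 450 × 1500 = 506.3 kN.
Tension yield (gross): A_g = 337×6 = 2022 mm². φR_n = 0.90 × 350 × 2022 = 636.9 kN.
Governing: min(1909.5, 1374.2, 506.3, 636.9) = 506.3 kN → net-section rupture.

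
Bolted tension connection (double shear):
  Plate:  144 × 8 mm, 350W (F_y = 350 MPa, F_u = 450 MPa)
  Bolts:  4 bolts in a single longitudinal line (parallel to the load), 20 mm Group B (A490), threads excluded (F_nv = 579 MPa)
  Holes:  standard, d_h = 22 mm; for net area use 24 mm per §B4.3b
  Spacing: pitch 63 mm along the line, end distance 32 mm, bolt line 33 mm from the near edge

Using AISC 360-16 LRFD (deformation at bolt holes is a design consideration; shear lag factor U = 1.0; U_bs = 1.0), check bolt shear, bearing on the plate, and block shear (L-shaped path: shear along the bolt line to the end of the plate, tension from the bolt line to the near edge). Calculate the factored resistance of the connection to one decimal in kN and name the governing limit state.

Bolt shear: A_b = π(20)²/4 = 314.16 mm². φR_n = 0.75 × 579 × 314.16 × 4 × 2 = 1091.4 kN.
Bearing (8 mm plate, F_u = 450 MPa): end bolts L_c = 32 − 22/2 = 21, R_n = min(1.2×21×8×450, 2.4×20×8×450) = 90.72 kN/bolt; interior L_c = 63 − 22 = 41, R_n = 172.8 kN/bolt. φR_n = 0.75 × (1×90.72 + 3×172.8) = 456.8 kN.
Block shear: shear path 1×[32+3×63] = 1×221 mm, A_gv = 1768, A_nv = 1×(221 − 3.5×24)×8 = 1096 mm²; tension to near edge: (33 − 0.5×24)×8 = 168 mm². R_n = min(0.6×450×1096, 0.6×350×1768) + 1.0×450×168 = min(295.92, 371.28) + 75.6 = 371.52 kN. φR_n = 0.75 × 371.52 = 278.6 kN.
Governing: min(1091.4, 456.8, 278.6) = 278.6 kN → block shear.

278.6 kN (block shear governs)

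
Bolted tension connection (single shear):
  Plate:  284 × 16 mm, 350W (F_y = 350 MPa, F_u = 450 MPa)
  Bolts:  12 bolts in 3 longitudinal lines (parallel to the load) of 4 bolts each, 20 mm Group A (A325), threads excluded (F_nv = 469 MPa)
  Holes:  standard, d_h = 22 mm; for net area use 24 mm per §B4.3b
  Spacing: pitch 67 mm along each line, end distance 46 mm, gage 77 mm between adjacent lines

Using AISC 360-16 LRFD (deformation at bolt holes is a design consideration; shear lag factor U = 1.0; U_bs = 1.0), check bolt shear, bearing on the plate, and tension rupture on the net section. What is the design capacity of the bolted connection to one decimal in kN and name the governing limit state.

Bolt shear: A_b = π(20)²/4 = 314.16 mm². φR_n = 0.75 × 469 × 314.16 × 12 × 1 = 1326.1 kN.
Bearing (16 mm plate, F_u = 450 MPa): end bolts L_c = 46 − 22/2 = 35, R_n = min(1.2×35×16×450, 2.4×20×16×450) = 302.4 kN/bolt; interior L_c = 67 − 22 = 45, R_n = 345.6 kN/bolt. φR_n = 0.75 × (3×302.4 + 9×345.6) = 3013.2 kN.
Tension rupture (net): A_n = (284 − 3×24)×16 = 3392 mm² (U = 1.0, A_e = A_n). φR_n = 0.75 × 450 × 3392 = 1144.8 kN.
Governing: min(1326.1, 3013.2, 1144.8) = 1144.8 kN → net-section rupture.

1144.8 kN (net-section rupture governs)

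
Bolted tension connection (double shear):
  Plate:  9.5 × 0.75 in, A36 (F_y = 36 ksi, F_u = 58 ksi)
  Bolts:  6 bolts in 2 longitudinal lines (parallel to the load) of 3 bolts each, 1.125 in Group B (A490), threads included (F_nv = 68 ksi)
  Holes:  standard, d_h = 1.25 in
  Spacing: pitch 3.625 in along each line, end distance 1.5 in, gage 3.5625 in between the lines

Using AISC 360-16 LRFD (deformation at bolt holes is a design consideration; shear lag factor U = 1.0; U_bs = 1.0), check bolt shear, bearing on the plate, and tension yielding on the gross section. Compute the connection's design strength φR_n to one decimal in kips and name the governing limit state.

Bolt shear: A_b = π(1.125)²/4 = 0.99402 in². φR_n = 0.75 × 68 × 0.99402 × 6 × 2 = 608.3 kips.
Bearing (0.75 in plate, F_u = 58 ksi): end bolts L_c = 1.5 − 1.25/2 = 0.875, R_n = min(1.2×0.875×0.75×58, 2.4×1.125×0.75×58) = 45.675 kips/bolt; interior L_c = 3.625 − 1.25 = 2.375, R_n = 117.45 kips/bolt. φR_n = 0.75 × (2×45.675 + 4×117.45) = 420.9 kips.
Tension yield (gross): A_g = 9.5×0.75 = 7.125 in². φR_n = 0.90 × 36 × 7.125 = 230.9 kips.
Governing: min(608.3, 420.9, 230.9) = 230.9 kips → gross-section yield.

230.9 kips (gross-section yield governs)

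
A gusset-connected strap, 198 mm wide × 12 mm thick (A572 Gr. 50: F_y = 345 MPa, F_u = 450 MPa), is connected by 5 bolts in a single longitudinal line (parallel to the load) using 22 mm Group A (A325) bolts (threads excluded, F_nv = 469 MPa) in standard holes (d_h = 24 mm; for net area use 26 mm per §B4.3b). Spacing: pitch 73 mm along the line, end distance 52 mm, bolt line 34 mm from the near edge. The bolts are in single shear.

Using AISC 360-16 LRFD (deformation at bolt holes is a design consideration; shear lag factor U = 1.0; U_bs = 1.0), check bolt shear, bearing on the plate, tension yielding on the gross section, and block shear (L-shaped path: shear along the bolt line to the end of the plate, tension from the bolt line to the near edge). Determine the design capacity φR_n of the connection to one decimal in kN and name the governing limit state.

Bolt shear: A_b = π(22)²/4 = 380.13 mm². φR_n = 0.75 × 469 × 380.13 × 5 × 1 = 668.6 kN.
Bearing (12 mm plate, F_u = 450 MPa): end bolts L_c = 52 − 24/2 = 40, R_n = min(1.2×40×12×450, 2.4×22×12×450) = 259.2 kN/bolt; interior L_c = 73 − 24 = 49, R_n = 285.12 kN/bolt. φR_n = 0.75 × (1×259.2 + 4×285.12) = 1049.8 kN.
Tension yield (gross): A_g = 198×12 = 2376 mm². φR_n = 0.90 × 345 × 2376 = 737.7 kN.
Block shear: shear path 1×[52+4×73] = 1×344 mm, A_gv = 4128, A_nv = 1×(344 − 4.5×26)×12 = 2724 mm²; tension to near edge: (34 − 0.5×26)×12 = 252 mm². R_n = min(0.6×450×2724, 0.6×345×4128) + 1.0×450×252 = min(735.48, 854.5) + 113.4 = 848.88 kN. φR_n = 0.75 × 848.88 = 636.7 kN.
Governing: min(668.6, 1049.8, 737.7, 636.7) = 636.7 kN → block shear.

636.7 kN (block shear governs)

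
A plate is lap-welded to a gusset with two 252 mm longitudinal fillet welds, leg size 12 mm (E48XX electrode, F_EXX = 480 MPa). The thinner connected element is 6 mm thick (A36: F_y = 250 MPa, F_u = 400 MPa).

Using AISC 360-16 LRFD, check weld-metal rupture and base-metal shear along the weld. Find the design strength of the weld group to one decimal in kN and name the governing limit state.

453.6 kN (base-metal shear governs)

Weld metal: throat = 0.707×12 = 8.484 mm, L = 2×252 = 504 mm. φR_n = 0.75 × 0.6 × 480 × 8.484 × 504 = 923.6 kN.
Base metal shear (6 mm plate): yield φR_n = 1.0×0.6×250×6×504 = 453.6 kN; rupture φR_n = 0.75×0.6×400×6×504 = 544.3 kN; take 453.6 kN (yield).
Governing: min(923.6, 453.6) = 453.6 kN → base-metal shear.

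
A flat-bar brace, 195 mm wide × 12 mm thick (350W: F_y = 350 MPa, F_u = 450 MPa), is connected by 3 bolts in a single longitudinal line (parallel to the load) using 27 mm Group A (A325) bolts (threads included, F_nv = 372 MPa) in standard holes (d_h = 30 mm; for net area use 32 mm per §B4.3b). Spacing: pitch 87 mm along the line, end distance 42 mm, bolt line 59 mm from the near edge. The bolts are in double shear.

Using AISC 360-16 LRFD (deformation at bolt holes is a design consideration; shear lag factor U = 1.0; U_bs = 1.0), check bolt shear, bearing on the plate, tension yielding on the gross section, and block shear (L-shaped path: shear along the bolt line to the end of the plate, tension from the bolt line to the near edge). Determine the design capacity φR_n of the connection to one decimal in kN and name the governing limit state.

Bolt shear: A_b = π(27)²/4 = 572.56 mm². φR_n = 0.75 × 372 × 572.56 × 3 × 2 = 958.5 kN.
Bearing (12 mm plate, F_u = 450 MPa): end bolts L_c = 42 − 30/2 = 27, R_n = min(1.2×27×12×450, 2.4×27×12×450) = 174.96 kN/bolt; interior L_c = 87 − 30 = 57, R_n = 349.92 kN/bolt. φR_n = 0.75 × (1×174.96 + 2×349.92) = 656.1 kN.
Tension yield (gross): A_g = 195×12 = 2340 mm². φR_n = 0.90 × 350 × 2340 = 737.1 kN.
Block shear: shear path 1×[42+2×87] = 1×216 mm, A_gv = 2592, A_nv = 1×(216 − 2.5×32)×12 = 1632 mm²; tension to near edge: (59 − 0.5×32)×12 = 516 mm². R_n = min(0.6×450×1632, 0.6×350×2592) + 1.0×450×516 = min(440.64, 544.32) + 232.2 = 672.84 kN. φR_n = 0.75 × 672.84 = 504.6 kN.
Governing: min(958.5, 656.1, 737.1, 504.6) = 504.6 kN → block shear.

504.6 kN (block shear governs)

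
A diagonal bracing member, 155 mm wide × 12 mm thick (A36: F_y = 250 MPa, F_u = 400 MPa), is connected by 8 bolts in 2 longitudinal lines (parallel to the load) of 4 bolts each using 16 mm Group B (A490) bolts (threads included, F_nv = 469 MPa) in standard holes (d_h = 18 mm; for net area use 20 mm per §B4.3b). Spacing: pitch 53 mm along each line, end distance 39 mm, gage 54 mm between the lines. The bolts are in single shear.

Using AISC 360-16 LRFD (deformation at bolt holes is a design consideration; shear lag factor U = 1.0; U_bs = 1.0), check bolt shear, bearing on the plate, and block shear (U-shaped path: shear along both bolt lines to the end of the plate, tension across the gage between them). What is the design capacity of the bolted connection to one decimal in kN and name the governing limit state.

Bolt shear: A_b = π(16)²/4 = 201.06 mm². φR_n = 0.75 × 469 × 201.06 × 8 × 1 = 565.8 kN.
Bearing (12 mm plate, F_u = 400 MPa): end bolts L_c = 39 − 18/2 = 30, R_n = min(1.2×30×12×400, 2.4×16×12×400) = 172.8 kN/bolt; interior L_c = 53 − 18 = 35, R_n = 184.32 kN/bolt. φR_n = 0.75 × (2×172.8 + 6×184.32) = 1088.6 kN.
Block shear: shear path 2×[39+3×53] = 2×198 mm, A_gv = 4752, A_nv = 2×(198 − 3.5×20)×12 = 3072 mm²; tension across gage: (54 − 1×20)×12 = 408 mm². R_n = min(0.6×400×3072, 0.6×250×4752) + 1.0×400×408 = min(737.28, 712.8) + 163.2 = 876 kN. φR_n = 0.75 × 876 = 657.0 kN.
Governing: min(565.8, 1088.6, 657.0) = 565.8 kN → bolt shear.

565.8 kN (bolt shear governs)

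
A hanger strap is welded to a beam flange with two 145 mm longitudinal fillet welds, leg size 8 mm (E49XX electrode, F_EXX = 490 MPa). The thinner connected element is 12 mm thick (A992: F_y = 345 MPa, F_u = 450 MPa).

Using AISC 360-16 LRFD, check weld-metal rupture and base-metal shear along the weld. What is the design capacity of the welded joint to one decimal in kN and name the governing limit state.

Weld metal: throat = 0.707×8 = 5.656 mm, L = 2×145 = 290 mm. φR_n = 0.75 × 0.6 × 490 × 5.656 × 290 = 361.7 kN.
Base metal shear (12 mm plate): yield φR_n = 1.0×0.6×345×12×290 = 720.4 kN; rupture φR_n = 0.75×0.6×450×12×290 = 704.7 kN; take 704.7 kN (rupture).
Governing: min(361.7, 704.7) = 361.7 kN → weld metal.

361.7 kN (weld metal governs)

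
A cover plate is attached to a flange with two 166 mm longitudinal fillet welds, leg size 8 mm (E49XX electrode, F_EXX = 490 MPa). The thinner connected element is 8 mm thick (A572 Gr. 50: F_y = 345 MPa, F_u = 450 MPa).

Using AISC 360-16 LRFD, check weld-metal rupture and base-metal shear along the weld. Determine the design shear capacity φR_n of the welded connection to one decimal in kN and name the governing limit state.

414.1 kN (weld metal governs)

Weld metal: throat = 0.707×8 = 5.656 mm, L = 2×166 = 332 mm. φR_n = 0.75 × 0.6 × 490 × 5.656 × 332 = 414.1 kN.
Base metal shear (8 mm plate): yield φR_n = 1.0×0.6×345×8×332 = 549.8 kN; rupture φR_n = 0.75×0.6×450×8×332 = 537.8 kN; take 537.8 kN (rupture).
Governing: min(414.1, 537.8) = 414.1 kN → weld metal.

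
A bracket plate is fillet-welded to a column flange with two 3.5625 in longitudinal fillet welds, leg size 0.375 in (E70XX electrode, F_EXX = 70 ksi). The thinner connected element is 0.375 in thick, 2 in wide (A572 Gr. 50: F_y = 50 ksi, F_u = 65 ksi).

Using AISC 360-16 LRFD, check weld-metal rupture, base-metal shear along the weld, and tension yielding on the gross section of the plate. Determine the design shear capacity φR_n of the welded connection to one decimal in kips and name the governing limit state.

33.8 kips (gross-section yield governs)

Weld metal: throat = 0.707×0.375 = 0.26513 in, L = 2×3.5625 = 7.125 in. φR_n = 0.75 × 0.6 × 70 × 0.26513 × 7.125 = 59.5 kips.
Base metal shear (0.375 in plate): yield φR_n = 1.0×0.6×50×0.375×7.125 = 80.2 kips; rupture φR_n = 0.75×0.6×65×0.375×7.125 = 78.2 kips; take 78.2 kips (rupture).
Tension yield (gross): A_g = 2×0.375 = 0.75 in². φR_n = 0.90 × 50 × 0.75 = 33.8 kips.
Governing: min(59.5, 78.2, 33.8) = 33.8 kips → gross-section yield.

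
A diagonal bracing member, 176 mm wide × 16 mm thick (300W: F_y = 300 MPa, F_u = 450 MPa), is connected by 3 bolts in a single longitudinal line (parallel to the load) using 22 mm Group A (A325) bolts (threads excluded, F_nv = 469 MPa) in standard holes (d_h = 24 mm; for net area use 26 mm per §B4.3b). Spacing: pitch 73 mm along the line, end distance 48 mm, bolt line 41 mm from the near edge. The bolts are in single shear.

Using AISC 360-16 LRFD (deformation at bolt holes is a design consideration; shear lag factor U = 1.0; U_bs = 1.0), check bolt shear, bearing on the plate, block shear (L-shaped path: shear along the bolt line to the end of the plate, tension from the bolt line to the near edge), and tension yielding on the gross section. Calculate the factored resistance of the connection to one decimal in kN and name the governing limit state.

Bolt shear: A_b = π(22)²/4 = 380.13 mm². φR_n = 0.75 × 469 × 380.13 × 3 × 1 = 401.1 kN.
Bearing (16 mm plate, F_u = 450 MPa): end bolts L_c = 48 − 24/2 = 36, R_n = min(1.2×36×16×450, 2.4×22×16×450) = 311.04 kN/bolt; interior L_c = 73 − 24 = 49, R_n = 380.16 kN/bolt. φR_n = 0.75 × (1×311.04 + 2×380.16) = 803.5 kN.
Block shear: shear path 1×[48+2×73] = 1×194 mm, A_gv = 3104, A_nv = 1×(194 − 2.5×26)×16 = 2064 mm²; tension to near edge: (41 − 0.5×26)×16 = 448 mm². R_n = min(0.6×450×2064, 0.6×300×3104) + 1.0×450×448 = min(557.28, 558.72) + 201.6 = 758.88 kN. φR_n = 0.75 × 758.88 = 569.2 kN.
Tension yield (gross): A_g = 176×16 = 2816 mm². φR_n = 0.90 × 300 × 2816 = 760.3 kN.
Governing: min(401.1, 803.5, 569.2, 760.3) = 401.1 kN → bolt shear.

401.1 kN (bolt shear governs)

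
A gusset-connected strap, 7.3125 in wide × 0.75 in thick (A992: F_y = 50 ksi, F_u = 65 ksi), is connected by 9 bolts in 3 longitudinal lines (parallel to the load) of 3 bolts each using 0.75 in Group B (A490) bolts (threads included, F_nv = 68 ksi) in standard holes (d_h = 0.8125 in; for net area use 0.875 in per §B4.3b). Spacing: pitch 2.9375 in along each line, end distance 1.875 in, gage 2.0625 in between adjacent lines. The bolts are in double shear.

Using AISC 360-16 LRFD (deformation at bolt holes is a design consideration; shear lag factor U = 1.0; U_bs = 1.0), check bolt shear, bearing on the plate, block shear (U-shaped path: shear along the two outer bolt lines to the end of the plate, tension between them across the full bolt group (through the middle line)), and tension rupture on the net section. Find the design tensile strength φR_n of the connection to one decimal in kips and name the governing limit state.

Bolt shear: A_b = π(0.75)²/4 = 0.44179 in². φR_n = 0.75 × 68 × 0.44179 × 9 × 2 = 405.6 kips.
Bearing (0.75 in plate, F_u = 65 ksi): end bolts L_c = 1.875 − 0.8125/2 = 1.46875, R_n = min(1.2×1.46875×0.75×65, 2.4×0.75×0.75×65) = 85.922 kips/bolt; interior L_c = 2.9375 − 0.8125 = 2.125, R_n = 87.75 kips/bolt. φR_n = 0.75 × (3×85.922 + 6×87.75) = 588.2 kips.
Block shear: shear path 2×[1.875+2×2.9375] = 2×7.75 in, A_gv = 11.625, A_nv = 2×(7.75 − 2.5×0.875)×0.75 = 8.3438 in²; tension across gage: (4.125 − 2×0.875)×0.75 = 1.7813 in². R_n = min(0.6×65×8.3438, 0.6×50×11.625) + 1.0×65×1.7813 = min(325.41, 348.75) + 115.78 = 441.19 kips. φR_n = 0.75 × 441.19 = 330.9 kips.
Tension rupture (net): A_n = (7.3125 − 3×0.875)×0.75 = 3.5156 in² (U = 1.0, A_e = A_n). φR_n = 0.75 × 65 × 3.5156 = 171.4 kips.
Governing: min(405.6, 588.2, 330.9, 171.4) = 171.4 kips → net-section rupture.

171.4 kips (net-section rupture governs)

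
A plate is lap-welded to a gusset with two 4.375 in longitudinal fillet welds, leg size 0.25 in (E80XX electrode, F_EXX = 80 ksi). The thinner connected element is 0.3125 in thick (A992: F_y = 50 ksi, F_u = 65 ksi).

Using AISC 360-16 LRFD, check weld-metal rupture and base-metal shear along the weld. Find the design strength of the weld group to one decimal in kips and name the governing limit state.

Weld metal: throat = 0.707×0.25 = 0.17675 in, L = 2×4.375 = 8.75 in. φR_n = 0.75 × 0.6 × 80 × 0.17675 × 8.75 = 55.7 kips.
Base metal shear (0.3125 in plate): yield φR_n = 1.0×0.6×50×0.3125×8.75 = 82.0 kips; rupture φR_n = 0.75×0.6×65×0.3125×8.75 = 80.0 kips; take 80.0 kips (rupture).
Governing: min(55.7, 80.0) = 55.7 kips → weld metal.

55.7 kips (weld metal governs)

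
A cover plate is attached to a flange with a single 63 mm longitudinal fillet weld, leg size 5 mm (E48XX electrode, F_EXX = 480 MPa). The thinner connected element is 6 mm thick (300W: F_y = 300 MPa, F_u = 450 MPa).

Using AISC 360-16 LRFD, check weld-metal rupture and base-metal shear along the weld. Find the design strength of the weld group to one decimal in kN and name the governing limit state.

Weld metal: throat = 0.707×5 = 3.535 mm, L = 63 mm. φR_n = 0.75 × 0.6 × 480 × 3.535 × 63 = 48.1 kN.
Base metal shear (6 mm plate): yield φR_n = 1.0×0.6×300×6×63 = 68.0 kN; rupture φR_n = 0.75×0.6×450×6×63 = 76.5 kN; take 68.0 kN (yield).
Governing: min(48.1, 68.0) = 48.1 kN → weld metal.

48.1 kN (weld metal governs)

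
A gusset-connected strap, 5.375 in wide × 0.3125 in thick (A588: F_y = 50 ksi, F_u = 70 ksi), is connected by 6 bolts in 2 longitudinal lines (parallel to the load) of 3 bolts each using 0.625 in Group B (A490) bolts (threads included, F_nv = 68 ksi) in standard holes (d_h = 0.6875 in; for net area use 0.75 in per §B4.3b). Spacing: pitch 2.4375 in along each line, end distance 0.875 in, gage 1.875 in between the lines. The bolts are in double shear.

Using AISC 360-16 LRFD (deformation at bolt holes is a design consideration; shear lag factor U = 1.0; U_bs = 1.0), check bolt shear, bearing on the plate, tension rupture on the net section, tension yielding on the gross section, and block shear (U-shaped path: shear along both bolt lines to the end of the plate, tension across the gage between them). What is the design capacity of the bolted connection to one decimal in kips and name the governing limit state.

Bolt shear: A_b = π(0.625)²/4 = 0.3068 in². φR_n = 0.75 × 68 × 0.3068 × 6 × 2 = 187.8 kips.
Bearing (0.3125 in plate, F_u = 70 ksi): end bolts L_c = 0.875 − 0.6875/2 = 0.53125, R_n = min(1.2×0.53125×0.3125×70, 2.4×0.625×0.3125×70) = 13.945 kips/bolt; interior L_c = 2.4375 − 0.6875 = 1.75, R_n = 32.813 kips/bolt. φR_n = 0.75 × (2×13.945 + 4×32.813) = 119.4 kips.
Tension rupture (net): A_n = (5.375 − 2×0.75)×0.3125 = 1.2109 in² (U = 1.0, A_e = A_n). φR_n = 0.75 × 70 × 1.2109 = 63.6 kips.
Tension yield (gross): A_g = 5.375×0.3125 = 1.6797 in². φR_n = 0.90 × 50 × 1.6797 = 75.6 kips.
Block shear: shear path 2×[0.875+2×2.4375] = 2×5.75 in, A_gv = 3.5938, A_nv = 2×(5.75 − 2.5×0.75)×0.3125 = 2.4219 in²; tension across gage: (1.875 − 1×0.75)×0.3125 = 0.35156 in². R_n = min(0.6×70×2.4219, 0.6×50×3.5938) + 1.0×70×0.35156 = min(101.72, 107.81) + 24.609 = 126.33 kips. φR_n = 0.75 × 126.33 = 94.7 kips.
Governing: min(187.8, 119.4, 63.6, 75.6, 94.7) = 63.6 kips → net-section rupture.

63.6 kips (net-section rupture governs)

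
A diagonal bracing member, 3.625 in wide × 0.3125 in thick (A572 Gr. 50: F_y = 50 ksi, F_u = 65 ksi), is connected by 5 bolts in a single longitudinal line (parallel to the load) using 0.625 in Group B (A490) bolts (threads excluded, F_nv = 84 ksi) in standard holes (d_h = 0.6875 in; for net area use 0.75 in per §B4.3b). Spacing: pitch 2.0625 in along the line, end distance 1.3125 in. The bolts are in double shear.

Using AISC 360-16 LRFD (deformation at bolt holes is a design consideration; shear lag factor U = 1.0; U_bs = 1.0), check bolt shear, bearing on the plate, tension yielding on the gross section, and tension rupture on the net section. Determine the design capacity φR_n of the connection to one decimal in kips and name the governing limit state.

Bolt shear: A_b = π(0.625)²/4 = 0.3068 in². φR_n = 0.75 × 84 × 0.3068 × 5 × 2 = 193.3 kips.
Bearing (0.3125 in plate, F_u = 65 ksi): end bolts L_c = 1.3125 − 0.6875/2 = 0.96875, R_n = min(1.2×0.96875×0.3125×65, 2.4×0.625×0.3125×65) = 23.613 kips/bolt; interior L_c = 2.0625 − 0.6875 = 1.375, R_n = 30.469 kips/bolt. φR_n = 0.75 × (1×23.613 + 4×30.469) = 109.1 kips.
Tension yield (gross): A_g = 3.625×0.3125 = 1.1328 in². φR_n = 0.90 × 50 × 1.1328 = 51.0 kips.
Tension rupture (net): A_n = (3.625 − 1×0.75)×0.3125 = 0.89844 in² (U = 1.0, A_e = A_n). φR_n = 0.75 × 65 × 0.89844 = 43.8 kips.
Governing: min(193.3, 109.1, 51.0, 43.8) = 43.8 kips → net-section rupture.

43.8 kips (net-section rupture governs)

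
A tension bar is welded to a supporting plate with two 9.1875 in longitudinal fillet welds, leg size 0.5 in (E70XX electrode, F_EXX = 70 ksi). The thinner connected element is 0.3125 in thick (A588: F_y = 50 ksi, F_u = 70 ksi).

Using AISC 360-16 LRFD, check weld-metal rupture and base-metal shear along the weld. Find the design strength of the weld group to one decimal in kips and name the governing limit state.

172.3 kips (base-metal shear governs)

Weld metal: throat = 0.707×0.5 = 0.3535 in, L = 2×9.1875 = 18.375 in. φR_n = 0.75 × 0.6 × 70 × 0.3535 × 18.375 = 204.6 kips.
Base metal shear (0.3125 in plate): yield φR_n = 1.0×0.6×50×0.3125×18.375 = 172.3 kips; rupture φR_n = 0.75×0.6×70×0.3125×18.375 = 180.9 kips; take 172.3 kips (yield).
Governing: min(204.6, 172.3) = 172.3 kips → base-metal shear.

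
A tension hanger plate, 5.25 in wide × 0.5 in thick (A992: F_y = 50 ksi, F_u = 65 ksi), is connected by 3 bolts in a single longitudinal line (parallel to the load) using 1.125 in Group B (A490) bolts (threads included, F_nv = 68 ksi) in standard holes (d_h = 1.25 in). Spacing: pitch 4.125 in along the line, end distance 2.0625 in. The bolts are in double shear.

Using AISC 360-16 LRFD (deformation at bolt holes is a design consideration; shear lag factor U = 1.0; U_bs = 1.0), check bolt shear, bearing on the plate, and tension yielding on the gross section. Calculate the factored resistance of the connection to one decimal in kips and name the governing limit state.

Bolt shear: A_b = π(1.125)²/4 = 0.99402 in². φR_n = 0.75 × 68 × 0.99402 × 3 × 2 = 304.2 kips.
Bearing (0.5 in plate, F_u = 65 ksi): end bolts L_c = 2.0625 − 1.25/2 = 1.4375, R_n = min(1.2×1.4375×0.5×65, 2.4×1.125×0.5×65) = 56.063 kips/bolt; interior L_c = 4.125 − 1.25 = 2.875, R_n = 87.75 kips/bolt. φR_n = 0.75 × (1×56.063 + 2×87.75) = 173.7 kips.
Tension yield (gross): A_g = 5.25×0.5 = 2.625 in². φR_n = 0.90 × 50 × 2.625 = 118.1 kips.
Governing: min(304.2, 173.7, 118.1) = 118.1 kips → gross-section yield.

118.1 kips (gross-section yield governs)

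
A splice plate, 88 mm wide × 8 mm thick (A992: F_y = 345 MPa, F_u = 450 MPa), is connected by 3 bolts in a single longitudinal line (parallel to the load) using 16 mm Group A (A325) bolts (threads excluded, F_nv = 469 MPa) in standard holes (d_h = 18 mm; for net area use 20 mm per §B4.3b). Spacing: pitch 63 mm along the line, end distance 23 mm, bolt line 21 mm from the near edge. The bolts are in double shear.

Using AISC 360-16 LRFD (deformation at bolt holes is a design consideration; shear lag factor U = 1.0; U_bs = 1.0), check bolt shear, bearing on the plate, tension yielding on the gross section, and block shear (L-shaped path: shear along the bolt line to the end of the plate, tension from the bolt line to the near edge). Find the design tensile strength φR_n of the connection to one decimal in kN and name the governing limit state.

Bolt shear: A_b = π(16)²/4 = 201.06 mm². φR_n = 0.75 × 469 × 201.06 × 3 × 2 = 424.3 kN.
Bearing (8 mm plate, F_u = 450 MPa): end bolts L_c = 23 − 18/2 = 14, R_n = min(1.2×14×8×450, 2.4×16×8×450) = 60.48 kN/bolt; interior L_c = 63 − 18 = 45, R_n = 138.24 kN/bolt. φR_n = 0.75 × (1×60.48 + 2×138.24) = 252.7 kN.
Tension yield (gross): A_g = 88×8 = 704 mm². φR_n = 0.90 × 345 × 704 = 218.6 kN.
Block shear: shear path 1×[23+2×63] = 1×149 mm, A_gv = 1192, A_nv = 1×(149 − 2.5×20)×8 = 792 mm²; tension to near edge: (21 − 0.5×20)×8 = 88 mm². R_n = min(0.6×450×792, 0.6×345×1192) + 1.0×450×88 = min(213.84, 246.74) + 39.6 = 253.44 kN. φR_n = 0.75 × 253.44 = 190.1 kN.
Governing: min(424.3, 252.7, 218.6, 190.1) = 190.1 kN → block shear.

190.1 kN (block shear governs)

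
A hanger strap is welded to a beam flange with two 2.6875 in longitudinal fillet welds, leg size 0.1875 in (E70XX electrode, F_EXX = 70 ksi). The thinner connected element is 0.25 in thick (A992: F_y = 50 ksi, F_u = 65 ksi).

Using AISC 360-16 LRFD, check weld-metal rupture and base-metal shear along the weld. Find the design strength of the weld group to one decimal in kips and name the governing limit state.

22.4 kips (weld metal governs)

Weld metal: throat = 0.707×0.1875 = 0.13256 in, L = 2×2.6875 = 5.375 in. φR_n = 0.75 × 0.6 × 70 × 0.13256 × 5.375 = 22.4 kips.
Base metal shear (0.25 in plate): yield φR_n = 1.0×0.6×50×0.25×5.375 = 40.3 kips; rupture φR_n = 0.75×0.6×65×0.25×5.375 = 39.3 kips; take 39.3 kips (rupture).
Governing: min(22.4, 39.3) = 22.4 kips → weld metal.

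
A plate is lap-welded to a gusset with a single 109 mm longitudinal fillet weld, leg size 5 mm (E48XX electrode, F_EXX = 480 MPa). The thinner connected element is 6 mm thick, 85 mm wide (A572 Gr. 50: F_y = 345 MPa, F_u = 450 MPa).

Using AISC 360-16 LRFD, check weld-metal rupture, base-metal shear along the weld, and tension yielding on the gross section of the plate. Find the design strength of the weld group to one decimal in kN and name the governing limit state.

83.2 kN (weld metal governs)

Weld metal: throat = 0.707×5 = 3.535 mm, L = 109 mm. φR_n = 0.75 × 0.6 × 480 × 3.535 × 109 = 83.2 kN.
Base metal shear (6 mm plate): yield φR_n = 1.0×0.6×345×6×109 = 135.4 kN; rupture φR_n = 0.75×0.6×450×6×109 = 132.4 kN; take 132.4 kN (rupture).
Tension yield (gross): A_g = 85×6 = 510 mm². φR_n = 0.90 × 345 × 510 = 158.4 kN.
Governing: min(83.2, 132.4, 158.4) = 83.2 kN → weld metal.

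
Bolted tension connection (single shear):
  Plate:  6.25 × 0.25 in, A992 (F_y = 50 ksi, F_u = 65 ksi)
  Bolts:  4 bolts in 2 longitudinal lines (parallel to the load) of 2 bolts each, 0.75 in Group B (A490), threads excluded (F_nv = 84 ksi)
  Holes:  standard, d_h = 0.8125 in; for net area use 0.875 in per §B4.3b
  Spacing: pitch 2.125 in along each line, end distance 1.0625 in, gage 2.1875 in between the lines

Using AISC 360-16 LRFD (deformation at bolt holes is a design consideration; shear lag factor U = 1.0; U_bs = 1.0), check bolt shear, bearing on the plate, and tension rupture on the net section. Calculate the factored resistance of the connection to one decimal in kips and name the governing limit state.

Bolt shear: A_b = π(0.75)²/4 = 0.44179 in². φR_n = 0.75 × 84 × 0.44179 × 4 × 1 = 111.3 kips.
Bearing (0.25 in plate, F_u = 65 ksi): end bolts L_c = 1.0625 − 0.8125/2 = 0.65625, R_n = min(1.2×0.65625×0.25×65, 2.4×0.75×0.25×65) = 12.797 kips/bolt; interior L_c = 2.125 − 0.8125 = 1.3125, R_n = 25.594 kips/bolt. φR_n = 0.75 × (2×12.797 + 2×25.594) = 57.6 kips.
Tension rupture (net): A_n = (6.25 − 2×0.875)×0.25 = 1.125 in² (U = 1.0, A_e = A_n). φR_n = 0.75 × 65 × 1.125 = 54.8 kips.
Governing: min(111.3, 57.6, 54.8) = 54.8 kips → net-section rupture.

54.8 kips (net-section rupture governs)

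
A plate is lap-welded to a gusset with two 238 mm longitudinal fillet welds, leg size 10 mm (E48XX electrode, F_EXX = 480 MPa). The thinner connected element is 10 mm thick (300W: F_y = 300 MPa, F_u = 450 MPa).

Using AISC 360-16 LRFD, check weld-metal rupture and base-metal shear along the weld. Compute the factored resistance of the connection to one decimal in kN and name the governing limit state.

Weld metal: throat = 0.707×10 = 7.07 mm, L = 2×238 = 476 mm. φR_n = 0.75 × 0.6 × 480 × 7.07 × 476 = 726.9 kN.
Base metal shear (10 mm plate): yield φR_n = 1.0×0.6×300×10×476 = 856.8 kN; rupture φR_n = 0.75×0.6×450×10×476 = 963.9 kN; take 856.8 kN (yield).
Governing: min(726.9, 856.8) = 726.9 kN → weld metal.

726.9 kN (weld metal governs)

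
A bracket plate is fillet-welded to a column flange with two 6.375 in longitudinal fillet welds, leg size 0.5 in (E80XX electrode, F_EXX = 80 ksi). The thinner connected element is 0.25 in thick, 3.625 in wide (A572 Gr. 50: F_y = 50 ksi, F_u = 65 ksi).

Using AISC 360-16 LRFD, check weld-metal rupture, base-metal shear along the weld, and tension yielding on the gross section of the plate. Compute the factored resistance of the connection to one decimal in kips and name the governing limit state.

40.8 kips (gross-section yield governs)

Weld metal: throat = 0.707×0.5 = 0.3535 in, L = 2×6.375 = 12.75 in. φR_n = 0.75 × 0.6 × 80 × 0.3535 × 12.75 = 162.3 kips.
Base metal shear (0.25 in plate): yield φR_n = 1.0×0.6×50×0.25×12.75 = 95.6 kips; rupture φR_n = 0.75×0.6×65×0.25×12.75 = 93.2 kips; take 93.2 kips (rupture).
Tension yield (gross): A_g = 3.625×0.25 = 0.90625 in². φR_n = 0.90 × 50 × 0.90625 = 40.8 kips.
Governing: min(162.3, 93.2, 40.8) = 40.8 kips → gross-section yield.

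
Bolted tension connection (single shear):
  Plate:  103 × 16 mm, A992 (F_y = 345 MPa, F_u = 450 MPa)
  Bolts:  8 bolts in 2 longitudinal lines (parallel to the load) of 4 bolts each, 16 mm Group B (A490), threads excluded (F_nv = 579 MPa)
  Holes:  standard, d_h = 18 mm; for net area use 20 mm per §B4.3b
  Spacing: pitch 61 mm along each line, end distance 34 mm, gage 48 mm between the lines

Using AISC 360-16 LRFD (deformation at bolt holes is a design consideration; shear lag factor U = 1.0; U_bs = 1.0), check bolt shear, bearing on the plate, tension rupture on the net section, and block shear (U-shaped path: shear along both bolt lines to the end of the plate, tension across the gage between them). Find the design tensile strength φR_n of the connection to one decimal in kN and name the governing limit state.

340.2 kN (net-section rupture governs)

Bolt shear: A_b = π(16)²/4 = 201.06 mm². φR_n = 0.75 × 579 × 201.06 × 8 × 1 = 698.5 kN.
Bearing (16 mm plate, F_u = 450 MPa): end bolts L_c = 34 − 18/2 = 25, R_n = min(1.2×25×16×450, 2.4×16×16×450) = 216 kN/bolt; interior L_c = 61 − 18 = 43, R_n = 276.48 kN/bolt. φR_n = 0.75 × (2×216 + 6×276.48) = 1568.2 kN.
Tension rupture (net): A_n = (103 − 2×20)×16 = 1008 mm² (U = 1.0, A_e = A_n). φR_n = 0.75 × 450 × 1008 = 340.2 kN.
Block shear: shear path 2×[34+3×61] = 2×217 mm, A_gv = 6944, A_nv = 2×(217 − 3.5×20)×16 = 4704 mm²; tension across gage: (48 − 1×20)×16 = 448 mm². R_n = min(0.6×450×4704, 0.6×345×6944) + 1.0×450×448 = min(1270.1, 1437.4) + 201.6 = 1471.7 kN. φR_n = 0.75 × 1471.7 = 1103.8 kN.
Governing: min(698.5, 1568.2, 340.2, 1103.8) = 340.2 kN → net-section rupture.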